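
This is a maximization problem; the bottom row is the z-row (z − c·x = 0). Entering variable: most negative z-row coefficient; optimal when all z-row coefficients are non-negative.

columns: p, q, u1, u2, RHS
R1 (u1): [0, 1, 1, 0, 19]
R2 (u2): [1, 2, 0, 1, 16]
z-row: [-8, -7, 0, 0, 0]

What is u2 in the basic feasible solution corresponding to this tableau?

u2 is basic (row 2); its value is the RHS of that row, 16.

16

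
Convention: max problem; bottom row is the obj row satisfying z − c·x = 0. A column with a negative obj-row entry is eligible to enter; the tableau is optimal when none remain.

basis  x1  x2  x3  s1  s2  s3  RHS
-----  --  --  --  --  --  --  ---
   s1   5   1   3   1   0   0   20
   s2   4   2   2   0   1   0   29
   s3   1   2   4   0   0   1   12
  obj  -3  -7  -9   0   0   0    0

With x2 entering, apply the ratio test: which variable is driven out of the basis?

Column x2 entries and ratios — s1: 20/1 = 20; s2: 29/2 = 29/2; s3: 12/2 = 6.
Smallest ratio is 6 in the row of s3, so s3 leaves.

s3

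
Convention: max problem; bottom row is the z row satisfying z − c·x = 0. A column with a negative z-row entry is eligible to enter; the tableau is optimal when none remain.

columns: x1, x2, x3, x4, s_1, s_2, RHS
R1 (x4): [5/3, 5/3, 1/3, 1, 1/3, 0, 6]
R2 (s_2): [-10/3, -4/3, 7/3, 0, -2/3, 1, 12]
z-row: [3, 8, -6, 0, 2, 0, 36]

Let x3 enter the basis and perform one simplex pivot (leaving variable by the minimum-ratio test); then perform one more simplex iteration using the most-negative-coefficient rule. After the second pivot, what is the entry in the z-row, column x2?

47/5

Ratio test on column x3 — row 1: 6/(1/3) = 18; row 2: 12/(7/3) = 36/7. Minimum is 36/7 at row 2 (s_2 leaves); pivot element 7/3.
Divide row 2 by 7/3; eliminate column x3 from the other rows.
Second iteration: most negative z-row entry is -39/7 in column x1, so x1 enters.
Ratio test on column x1 — row 1: (30/7)/(15/7) = 2; row 2: entry -10/7 ≤ 0. Minimum is 2 at row 1 (x4 leaves); pivot element 15/7.
Divide row 1 by 15/7; eliminate column x1 from the other rows.
After both pivots, the entry at the z-row, column x2 is 47/5.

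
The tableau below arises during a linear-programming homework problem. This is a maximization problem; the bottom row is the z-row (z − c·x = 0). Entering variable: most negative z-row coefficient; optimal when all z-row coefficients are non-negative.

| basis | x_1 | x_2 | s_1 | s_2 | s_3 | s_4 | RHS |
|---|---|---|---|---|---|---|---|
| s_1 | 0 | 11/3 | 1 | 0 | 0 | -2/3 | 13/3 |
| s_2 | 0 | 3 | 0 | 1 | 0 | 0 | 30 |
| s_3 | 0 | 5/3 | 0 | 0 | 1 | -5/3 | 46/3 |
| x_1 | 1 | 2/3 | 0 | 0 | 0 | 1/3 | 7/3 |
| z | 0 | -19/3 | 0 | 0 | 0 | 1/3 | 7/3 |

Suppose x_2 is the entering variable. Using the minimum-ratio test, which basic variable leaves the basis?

s_1

Column x_2 entries and ratios — s_1: (13/3)/(11/3) = 13/11; s_2: 30/3 = 10; s_3: (46/3)/(5/3) = 46/5; x_1: (7/3)/(2/3) = 7/2.
Smallest ratio is 13/11 in the row of s_1, so s_1 leaves.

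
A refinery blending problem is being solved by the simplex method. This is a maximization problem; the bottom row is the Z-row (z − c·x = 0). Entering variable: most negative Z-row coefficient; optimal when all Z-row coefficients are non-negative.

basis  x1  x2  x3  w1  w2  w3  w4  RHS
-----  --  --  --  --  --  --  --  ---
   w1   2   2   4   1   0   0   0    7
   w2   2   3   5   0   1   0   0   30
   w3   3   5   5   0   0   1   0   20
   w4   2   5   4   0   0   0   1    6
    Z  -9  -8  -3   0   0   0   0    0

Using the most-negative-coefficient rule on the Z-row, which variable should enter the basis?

Negative Z-row entries: x1: -9, x2: -8, x3: -3.
The most negative is -9 in column x1, so x1 enters.

x1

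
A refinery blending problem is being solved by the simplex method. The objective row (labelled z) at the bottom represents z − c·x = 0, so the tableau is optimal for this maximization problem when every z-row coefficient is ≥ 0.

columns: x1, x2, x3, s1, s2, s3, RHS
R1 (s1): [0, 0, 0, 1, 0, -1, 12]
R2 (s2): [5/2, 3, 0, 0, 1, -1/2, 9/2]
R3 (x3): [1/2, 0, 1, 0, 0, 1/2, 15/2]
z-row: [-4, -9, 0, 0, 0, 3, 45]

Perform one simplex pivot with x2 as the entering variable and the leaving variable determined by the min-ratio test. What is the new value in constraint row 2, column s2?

Ratio test on column x2 — row 1: entry 0 ≤ 0; row 2: (9/2)/3 = 3/2; row 3: entry 0 ≤ 0. Minimum is 3/2 at row 2 (s2 leaves); pivot element 3.
Divide row 2 by 3; eliminate column x2 from the other rows.
In the new row 2, the s2 entry is the old entry divided by the pivot: 1/3 = 1/3.

1/3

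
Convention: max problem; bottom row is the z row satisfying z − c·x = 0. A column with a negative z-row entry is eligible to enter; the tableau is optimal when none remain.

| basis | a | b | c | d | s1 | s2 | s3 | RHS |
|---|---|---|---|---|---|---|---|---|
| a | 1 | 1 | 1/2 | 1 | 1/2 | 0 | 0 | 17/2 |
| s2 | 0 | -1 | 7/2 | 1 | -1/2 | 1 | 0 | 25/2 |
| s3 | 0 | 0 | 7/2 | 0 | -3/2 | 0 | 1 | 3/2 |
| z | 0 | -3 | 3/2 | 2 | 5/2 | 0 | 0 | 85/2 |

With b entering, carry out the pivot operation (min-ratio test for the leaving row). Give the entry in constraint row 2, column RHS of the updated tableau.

21

Ratio test on column b — row 1: (17/2)/1 = 17/2; row 2: entry -1 ≤ 0; row 3: entry 0 ≤ 0. Minimum is 17/2 at row 1 (a leaves); pivot element 1.
Divide row 1 by 1; eliminate column b from the other rows.
Row 2 update in column RHS: 25/2 − (-1)·(17/2) = 21.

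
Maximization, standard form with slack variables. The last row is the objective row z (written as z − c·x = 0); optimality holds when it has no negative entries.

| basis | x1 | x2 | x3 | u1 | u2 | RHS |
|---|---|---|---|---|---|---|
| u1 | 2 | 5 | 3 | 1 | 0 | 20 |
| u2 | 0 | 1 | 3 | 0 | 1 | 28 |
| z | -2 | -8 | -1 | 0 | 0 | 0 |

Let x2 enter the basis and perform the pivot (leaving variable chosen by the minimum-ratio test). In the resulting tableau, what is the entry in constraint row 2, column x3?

12/5

Ratio test on column x2 — row 1: 20/5 = 4; row 2: 28/1 = 28. Minimum is 4 at row 1 (u1 leaves); pivot element 5.
Divide row 1 by 5; eliminate column x2 from the other rows.
Row 2 update in column x3: 3 − 1·(3/5) = 12/5.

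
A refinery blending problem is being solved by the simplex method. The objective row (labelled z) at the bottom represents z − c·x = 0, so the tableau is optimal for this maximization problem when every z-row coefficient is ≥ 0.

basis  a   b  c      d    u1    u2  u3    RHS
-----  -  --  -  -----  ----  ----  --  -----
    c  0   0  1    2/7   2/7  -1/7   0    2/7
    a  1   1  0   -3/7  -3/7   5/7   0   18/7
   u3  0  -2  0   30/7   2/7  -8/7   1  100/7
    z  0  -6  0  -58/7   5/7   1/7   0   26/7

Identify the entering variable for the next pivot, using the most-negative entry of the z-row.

d

Negative z-row entries: b: -6, d: -58/7.
The most negative is -58/7 in column d, so d enters.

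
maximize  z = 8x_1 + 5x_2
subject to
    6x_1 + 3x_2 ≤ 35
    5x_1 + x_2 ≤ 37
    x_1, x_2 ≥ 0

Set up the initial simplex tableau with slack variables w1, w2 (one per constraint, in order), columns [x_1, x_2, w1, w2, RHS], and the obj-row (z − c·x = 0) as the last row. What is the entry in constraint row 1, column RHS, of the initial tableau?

The RHS of constraint 1 is b_1 = 35.

35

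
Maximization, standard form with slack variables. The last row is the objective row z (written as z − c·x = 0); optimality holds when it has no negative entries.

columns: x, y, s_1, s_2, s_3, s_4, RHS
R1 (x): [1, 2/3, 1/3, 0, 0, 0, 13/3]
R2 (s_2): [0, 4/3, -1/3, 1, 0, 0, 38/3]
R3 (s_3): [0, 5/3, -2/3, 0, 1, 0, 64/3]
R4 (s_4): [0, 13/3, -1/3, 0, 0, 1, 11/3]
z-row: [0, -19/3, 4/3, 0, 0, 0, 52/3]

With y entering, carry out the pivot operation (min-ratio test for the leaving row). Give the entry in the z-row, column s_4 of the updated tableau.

19/13

Ratio test on column y — row 1: (13/3)/(2/3) = 13/2; row 2: (38/3)/(4/3) = 19/2; row 3: (64/3)/(5/3) = 64/5; row 4: (11/3)/(13/3) = 11/13. Minimum is 11/13 at row 4 (s_4 leaves); pivot element 13/3.
Divide row 4 by 13/3; eliminate column y from the other rows.
z-row update in column s_4: 0 − (-19/3)·(3/13) = 19/13.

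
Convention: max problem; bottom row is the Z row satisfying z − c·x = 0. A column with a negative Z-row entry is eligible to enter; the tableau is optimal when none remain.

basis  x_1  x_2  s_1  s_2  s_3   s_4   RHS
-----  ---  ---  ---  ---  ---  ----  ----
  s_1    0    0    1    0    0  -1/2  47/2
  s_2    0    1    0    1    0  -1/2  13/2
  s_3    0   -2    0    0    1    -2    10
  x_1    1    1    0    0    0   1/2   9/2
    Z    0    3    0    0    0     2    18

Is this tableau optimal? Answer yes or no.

Every Z-row coefficient is ≥ 0, so the tableau is optimal.

yes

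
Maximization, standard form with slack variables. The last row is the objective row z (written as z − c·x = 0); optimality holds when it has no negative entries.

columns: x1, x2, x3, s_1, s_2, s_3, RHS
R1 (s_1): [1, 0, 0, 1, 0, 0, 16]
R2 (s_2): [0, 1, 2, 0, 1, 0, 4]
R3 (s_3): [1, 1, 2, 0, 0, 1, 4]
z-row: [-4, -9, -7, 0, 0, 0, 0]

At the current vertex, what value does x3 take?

0

x3 is not in the basis, so in the current basic feasible solution x3 = 0.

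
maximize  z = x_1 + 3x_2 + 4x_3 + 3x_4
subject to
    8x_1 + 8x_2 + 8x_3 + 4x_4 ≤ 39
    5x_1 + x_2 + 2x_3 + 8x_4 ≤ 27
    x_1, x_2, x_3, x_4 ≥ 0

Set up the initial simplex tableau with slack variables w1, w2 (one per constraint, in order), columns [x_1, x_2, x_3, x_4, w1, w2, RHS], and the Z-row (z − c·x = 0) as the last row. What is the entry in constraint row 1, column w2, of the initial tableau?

Slack w2 belongs to constraint 2; its column is the unit vector e_2, so the entry in row 1 is 0.

0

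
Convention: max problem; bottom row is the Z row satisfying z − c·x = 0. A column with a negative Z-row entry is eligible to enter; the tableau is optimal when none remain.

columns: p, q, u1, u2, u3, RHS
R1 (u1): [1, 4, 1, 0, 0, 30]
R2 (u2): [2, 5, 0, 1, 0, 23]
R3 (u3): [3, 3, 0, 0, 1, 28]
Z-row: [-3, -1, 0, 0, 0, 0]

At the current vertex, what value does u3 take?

28

u3 is basic (row 3); its value is the RHS of that row, 28.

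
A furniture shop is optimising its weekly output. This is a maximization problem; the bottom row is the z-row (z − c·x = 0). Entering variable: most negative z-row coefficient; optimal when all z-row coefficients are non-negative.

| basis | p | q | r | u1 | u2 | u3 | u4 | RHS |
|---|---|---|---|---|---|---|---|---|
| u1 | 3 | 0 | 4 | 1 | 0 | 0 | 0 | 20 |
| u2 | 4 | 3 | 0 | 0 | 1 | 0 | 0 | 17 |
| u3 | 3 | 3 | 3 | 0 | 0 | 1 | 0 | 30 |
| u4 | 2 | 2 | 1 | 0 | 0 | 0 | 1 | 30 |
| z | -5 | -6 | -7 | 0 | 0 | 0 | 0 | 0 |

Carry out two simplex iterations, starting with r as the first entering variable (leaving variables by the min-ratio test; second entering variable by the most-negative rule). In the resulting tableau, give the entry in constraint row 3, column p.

Ratio test on column r — row 1: 20/4 = 5; row 2: entry 0 ≤ 0; row 3: 30/3 = 10; row 4: 30/1 = 30. Minimum is 5 at row 1 (u1 leaves); pivot element 4.
Divide row 1 by 4; eliminate column r from the other rows.
Second iteration: most negative z-row entry is -6 in column q, so q enters.
Ratio test on column q — row 1: entry 0 ≤ 0; row 2: 17/3 = 17/3; row 3: 15/3 = 5; row 4: 25/2 = 25/2. Minimum is 5 at row 3 (u3 leaves); pivot element 3.
Divide row 3 by 3; eliminate column q from the other rows.
After both pivots, the entry at constraint row 3, column p is 1/4.

1/4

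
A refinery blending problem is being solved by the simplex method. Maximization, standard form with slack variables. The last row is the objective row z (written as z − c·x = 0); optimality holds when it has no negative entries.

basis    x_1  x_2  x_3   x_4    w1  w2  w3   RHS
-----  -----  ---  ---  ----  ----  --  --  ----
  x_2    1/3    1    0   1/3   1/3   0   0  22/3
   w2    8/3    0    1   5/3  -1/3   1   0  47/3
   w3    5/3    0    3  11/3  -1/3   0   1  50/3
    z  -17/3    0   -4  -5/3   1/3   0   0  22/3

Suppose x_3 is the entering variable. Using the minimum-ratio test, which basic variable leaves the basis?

w3

Column x_3 entries and ratios — x_2: 0 ≤ 0, skip; w2: (47/3)/1 = 47/3; w3: (50/3)/3 = 50/9.
Smallest ratio is 50/9 in the row of w3, so w3 leaves.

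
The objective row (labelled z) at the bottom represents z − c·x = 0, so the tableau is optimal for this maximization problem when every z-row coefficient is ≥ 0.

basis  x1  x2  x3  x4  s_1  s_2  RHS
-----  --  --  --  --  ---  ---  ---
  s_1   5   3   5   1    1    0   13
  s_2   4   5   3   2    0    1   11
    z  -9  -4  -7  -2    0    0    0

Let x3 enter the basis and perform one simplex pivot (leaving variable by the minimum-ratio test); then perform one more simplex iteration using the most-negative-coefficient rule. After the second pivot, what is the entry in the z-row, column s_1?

Ratio test on column x3 — row 1: 13/5 = 13/5; row 2: 11/3 = 11/3. Minimum is 13/5 at row 1 (s_1 leaves); pivot element 5.
Divide row 1 by 5; eliminate column x3 from the other rows.
Second iteration: most negative z-row entry is -2 in column x1, so x1 enters.
Ratio test on column x1 — row 1: (13/5)/1 = 13/5; row 2: (16/5)/1 = 16/5. Minimum is 13/5 at row 1 (x3 leaves); pivot element 1.
Divide row 1 by 1; eliminate column x1 from the other rows.
After both pivots, the entry at the z-row, column s_1 is 9/5.

9/5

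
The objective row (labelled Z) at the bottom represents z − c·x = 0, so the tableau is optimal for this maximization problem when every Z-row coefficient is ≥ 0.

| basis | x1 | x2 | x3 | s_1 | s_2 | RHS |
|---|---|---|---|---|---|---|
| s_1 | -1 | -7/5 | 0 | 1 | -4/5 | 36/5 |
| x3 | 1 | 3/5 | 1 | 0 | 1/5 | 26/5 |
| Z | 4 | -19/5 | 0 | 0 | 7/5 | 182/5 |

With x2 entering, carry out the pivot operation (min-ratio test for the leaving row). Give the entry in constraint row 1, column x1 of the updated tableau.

4/3

Ratio test on column x2 — row 1: entry -7/5 ≤ 0; row 2: (26/5)/(3/5) = 26/3. Minimum is 26/3 at row 2 (x3 leaves); pivot element 3/5.
Divide row 2 by 3/5; eliminate column x2 from the other rows.
Row 1 update in column x1: -1 − (-7/5)·(5/3) = 4/3.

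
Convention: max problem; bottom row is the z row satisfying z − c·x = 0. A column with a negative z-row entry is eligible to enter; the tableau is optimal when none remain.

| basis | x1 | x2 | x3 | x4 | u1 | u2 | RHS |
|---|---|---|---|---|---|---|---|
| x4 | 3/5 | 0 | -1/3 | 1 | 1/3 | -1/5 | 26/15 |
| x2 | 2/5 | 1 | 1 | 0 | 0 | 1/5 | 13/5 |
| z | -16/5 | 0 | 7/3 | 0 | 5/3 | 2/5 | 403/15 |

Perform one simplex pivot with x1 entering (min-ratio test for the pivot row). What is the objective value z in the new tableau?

Ratio test on column x1 — row 1: (26/15)/(3/5) = 26/9; row 2: (13/5)/(2/5) = 13/2. Minimum is 26/9 at row 1 (x4 leaves); pivot element 3/5.
Pivot on row 1; the z-row RHS becomes 403/15 − (-16/5)·(26/9) = 325/9.

325/9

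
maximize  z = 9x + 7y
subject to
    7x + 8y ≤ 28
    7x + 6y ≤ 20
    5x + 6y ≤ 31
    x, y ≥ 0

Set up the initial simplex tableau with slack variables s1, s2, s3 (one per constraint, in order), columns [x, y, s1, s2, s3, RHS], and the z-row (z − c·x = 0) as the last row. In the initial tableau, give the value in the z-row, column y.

-7

The z-row carries the negated objective coefficients: the y entry is -7.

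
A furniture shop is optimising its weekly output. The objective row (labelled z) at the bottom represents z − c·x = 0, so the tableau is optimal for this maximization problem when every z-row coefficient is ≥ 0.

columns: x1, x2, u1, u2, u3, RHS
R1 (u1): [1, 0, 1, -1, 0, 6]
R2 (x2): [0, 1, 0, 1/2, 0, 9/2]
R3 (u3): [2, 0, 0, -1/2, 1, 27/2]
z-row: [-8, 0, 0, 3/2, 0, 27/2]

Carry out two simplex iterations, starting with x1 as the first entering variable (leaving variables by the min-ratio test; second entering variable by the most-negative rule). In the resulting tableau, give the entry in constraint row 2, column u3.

Ratio test on column x1 — row 1: 6/1 = 6; row 2: entry 0 ≤ 0; row 3: (27/2)/2 = 27/4. Minimum is 6 at row 1 (u1 leaves); pivot element 1.
Divide row 1 by 1; eliminate column x1 from the other rows.
Second iteration: most negative z-row entry is -13/2 in column u2, so u2 enters.
Ratio test on column u2 — row 1: entry -1 ≤ 0; row 2: (9/2)/(1/2) = 9; row 3: (3/2)/(3/2) = 1. Minimum is 1 at row 3 (u3 leaves); pivot element 3/2.
Divide row 3 by 3/2; eliminate column u2 from the other rows.
After both pivots, the entry at constraint row 2, column u3 is -1/3.

-1/3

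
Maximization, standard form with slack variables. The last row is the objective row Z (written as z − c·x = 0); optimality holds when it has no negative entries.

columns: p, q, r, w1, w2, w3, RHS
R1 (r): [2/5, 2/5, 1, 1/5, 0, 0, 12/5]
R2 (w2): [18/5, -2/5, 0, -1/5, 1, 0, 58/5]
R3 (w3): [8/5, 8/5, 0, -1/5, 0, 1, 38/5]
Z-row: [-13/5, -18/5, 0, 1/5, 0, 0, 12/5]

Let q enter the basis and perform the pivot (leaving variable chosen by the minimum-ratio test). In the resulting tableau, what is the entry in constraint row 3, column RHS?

19/4

Ratio test on column q — row 1: (12/5)/(2/5) = 6; row 2: entry -2/5 ≤ 0; row 3: (38/5)/(8/5) = 19/4. Minimum is 19/4 at row 3 (w3 leaves); pivot element 8/5.
Divide row 3 by 8/5; eliminate column q from the other rows.
In the new row 3, the RHS entry is the old entry divided by the pivot: (38/5)/(8/5) = 19/4.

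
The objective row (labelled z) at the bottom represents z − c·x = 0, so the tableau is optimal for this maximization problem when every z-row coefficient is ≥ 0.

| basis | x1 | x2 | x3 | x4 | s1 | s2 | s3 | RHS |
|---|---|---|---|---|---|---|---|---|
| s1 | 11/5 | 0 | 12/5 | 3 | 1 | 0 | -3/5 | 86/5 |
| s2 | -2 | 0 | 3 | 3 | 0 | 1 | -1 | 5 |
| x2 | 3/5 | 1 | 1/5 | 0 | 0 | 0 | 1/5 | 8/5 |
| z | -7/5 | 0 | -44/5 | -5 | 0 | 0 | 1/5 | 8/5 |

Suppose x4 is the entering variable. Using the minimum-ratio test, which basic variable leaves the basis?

Column x4 entries and ratios — s1: (86/5)/3 = 86/15; s2: 5/3 = 5/3; x2: 0 ≤ 0, skip.
Smallest ratio is 5/3 in the row of s2, so s2 leaves.

s2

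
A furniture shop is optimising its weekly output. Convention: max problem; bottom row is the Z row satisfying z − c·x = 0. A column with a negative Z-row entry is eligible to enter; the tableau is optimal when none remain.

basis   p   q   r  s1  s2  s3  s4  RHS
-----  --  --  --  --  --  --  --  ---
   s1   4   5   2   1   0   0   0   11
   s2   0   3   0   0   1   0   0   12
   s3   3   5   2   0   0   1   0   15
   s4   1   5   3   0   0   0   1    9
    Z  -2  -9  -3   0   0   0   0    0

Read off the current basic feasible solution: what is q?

q is not in the basis, so in the current basic feasible solution q = 0.

0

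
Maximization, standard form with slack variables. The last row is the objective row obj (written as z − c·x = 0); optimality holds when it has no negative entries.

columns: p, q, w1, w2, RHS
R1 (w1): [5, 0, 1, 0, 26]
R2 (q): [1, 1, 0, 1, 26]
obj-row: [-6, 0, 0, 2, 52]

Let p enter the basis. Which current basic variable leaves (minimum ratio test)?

Column p entries and ratios — w1: 26/5 = 26/5; q: 26/1 = 26.
Smallest ratio is 26/5 in the row of w1, so w1 leaves.

w1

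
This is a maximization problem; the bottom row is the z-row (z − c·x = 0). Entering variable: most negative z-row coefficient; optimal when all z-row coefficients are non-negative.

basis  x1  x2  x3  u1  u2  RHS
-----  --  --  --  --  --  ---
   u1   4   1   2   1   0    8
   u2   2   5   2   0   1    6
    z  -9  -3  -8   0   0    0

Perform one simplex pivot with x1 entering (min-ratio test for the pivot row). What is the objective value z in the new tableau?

Ratio test on column x1 — row 1: 8/4 = 2; row 2: 6/2 = 3. Minimum is 2 at row 1 (u1 leaves); pivot element 4.
Pivot on row 1; the z-row RHS becomes 0 − (-9)·2 = 18.

18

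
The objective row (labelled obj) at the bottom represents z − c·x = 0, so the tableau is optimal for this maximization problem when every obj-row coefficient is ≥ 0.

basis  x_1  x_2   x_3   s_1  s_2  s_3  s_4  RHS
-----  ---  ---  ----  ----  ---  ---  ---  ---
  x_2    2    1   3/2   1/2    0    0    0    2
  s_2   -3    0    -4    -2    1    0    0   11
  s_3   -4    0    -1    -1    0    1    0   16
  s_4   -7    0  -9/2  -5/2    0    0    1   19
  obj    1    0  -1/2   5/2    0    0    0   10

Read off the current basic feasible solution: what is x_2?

x_2 is basic (row 1); its value is the RHS of that row, 2.

2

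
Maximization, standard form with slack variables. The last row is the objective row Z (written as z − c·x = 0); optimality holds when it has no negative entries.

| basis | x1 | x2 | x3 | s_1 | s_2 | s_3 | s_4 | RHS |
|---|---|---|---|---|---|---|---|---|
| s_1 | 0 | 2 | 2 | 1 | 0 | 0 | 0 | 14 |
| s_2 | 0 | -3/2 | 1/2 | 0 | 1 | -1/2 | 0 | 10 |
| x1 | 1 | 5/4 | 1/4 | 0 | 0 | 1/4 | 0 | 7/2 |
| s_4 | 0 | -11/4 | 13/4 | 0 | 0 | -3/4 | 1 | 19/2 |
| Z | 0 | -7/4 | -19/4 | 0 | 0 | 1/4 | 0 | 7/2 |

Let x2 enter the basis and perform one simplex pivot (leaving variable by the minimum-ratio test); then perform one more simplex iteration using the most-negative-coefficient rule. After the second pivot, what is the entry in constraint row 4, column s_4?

Ratio test on column x2 — row 1: 14/2 = 7; row 2: entry -3/2 ≤ 0; row 3: (7/2)/(5/4) = 14/5; row 4: entry -11/4 ≤ 0. Minimum is 14/5 at row 3 (x1 leaves); pivot element 5/4.
Divide row 3 by 5/4; eliminate column x2 from the other rows.
Second iteration: most negative Z-row entry is -22/5 in column x3, so x3 enters.
Ratio test on column x3 — row 1: (42/5)/(8/5) = 21/4; row 2: (71/5)/(4/5) = 71/4; row 3: (14/5)/(1/5) = 14; row 4: (86/5)/(19/5) = 86/19. Minimum is 86/19 at row 4 (s_4 leaves); pivot element 19/5.
Divide row 4 by 19/5; eliminate column x3 from the other rows.
After both pivots, the entry at constraint row 4, column s_4 is 5/19.

5/19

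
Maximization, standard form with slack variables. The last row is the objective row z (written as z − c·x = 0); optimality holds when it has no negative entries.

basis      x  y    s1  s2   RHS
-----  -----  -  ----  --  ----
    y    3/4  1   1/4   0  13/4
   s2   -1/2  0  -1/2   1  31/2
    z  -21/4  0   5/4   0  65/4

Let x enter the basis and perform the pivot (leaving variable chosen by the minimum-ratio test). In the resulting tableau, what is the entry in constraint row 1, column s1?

Ratio test on column x — row 1: (13/4)/(3/4) = 13/3; row 2: entry -1/2 ≤ 0. Minimum is 13/3 at row 1 (y leaves); pivot element 3/4.
Divide row 1 by 3/4; eliminate column x from the other rows.
In the new row 1, the s1 entry is the old entry divided by the pivot: (1/4)/(3/4) = 1/3.

1/3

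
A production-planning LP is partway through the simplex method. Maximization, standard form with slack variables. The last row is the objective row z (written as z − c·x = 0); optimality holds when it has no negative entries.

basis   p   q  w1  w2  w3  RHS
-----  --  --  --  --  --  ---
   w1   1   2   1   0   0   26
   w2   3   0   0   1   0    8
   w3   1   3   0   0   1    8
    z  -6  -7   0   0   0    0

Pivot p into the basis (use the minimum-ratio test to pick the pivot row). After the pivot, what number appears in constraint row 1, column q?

2

Ratio test on column p — row 1: 26/1 = 26; row 2: 8/3 = 8/3; row 3: 8/1 = 8. Minimum is 8/3 at row 2 (w2 leaves); pivot element 3.
Divide row 2 by 3; eliminate column p from the other rows.
Row 1 update in column q: 2 − 1·0 = 2.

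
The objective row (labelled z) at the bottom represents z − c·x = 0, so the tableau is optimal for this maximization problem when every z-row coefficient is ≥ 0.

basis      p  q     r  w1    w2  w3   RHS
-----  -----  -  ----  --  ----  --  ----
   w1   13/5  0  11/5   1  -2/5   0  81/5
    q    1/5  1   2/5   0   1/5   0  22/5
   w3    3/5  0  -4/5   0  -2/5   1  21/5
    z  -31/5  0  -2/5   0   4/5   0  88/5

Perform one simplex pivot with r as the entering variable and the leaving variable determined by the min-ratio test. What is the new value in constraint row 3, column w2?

Ratio test on column r — row 1: (81/5)/(11/5) = 81/11; row 2: (22/5)/(2/5) = 11; row 3: entry -4/5 ≤ 0. Minimum is 81/11 at row 1 (w1 leaves); pivot element 11/5.
Divide row 1 by 11/5; eliminate column r from the other rows.
Row 3 update in column w2: -2/5 − (-4/5)·(-2/11) = -6/11.

-6/11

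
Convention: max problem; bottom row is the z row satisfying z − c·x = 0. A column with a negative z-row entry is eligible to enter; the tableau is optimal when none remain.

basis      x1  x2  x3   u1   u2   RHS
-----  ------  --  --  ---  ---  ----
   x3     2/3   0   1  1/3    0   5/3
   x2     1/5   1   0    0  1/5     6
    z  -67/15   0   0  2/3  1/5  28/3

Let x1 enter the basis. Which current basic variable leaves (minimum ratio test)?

Column x1 entries and ratios — x3: (5/3)/(2/3) = 5/2; x2: 6/(1/5) = 30.
Smallest ratio is 5/2 in the row of x3, so x3 leaves.

x3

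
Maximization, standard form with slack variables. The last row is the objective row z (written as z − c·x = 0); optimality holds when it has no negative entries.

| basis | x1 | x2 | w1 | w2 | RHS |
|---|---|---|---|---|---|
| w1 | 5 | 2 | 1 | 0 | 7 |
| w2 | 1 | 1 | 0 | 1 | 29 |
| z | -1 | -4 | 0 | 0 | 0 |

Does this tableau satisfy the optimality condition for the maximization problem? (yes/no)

The z-row has a negative entry -4 in column x2, so it is not optimal.

no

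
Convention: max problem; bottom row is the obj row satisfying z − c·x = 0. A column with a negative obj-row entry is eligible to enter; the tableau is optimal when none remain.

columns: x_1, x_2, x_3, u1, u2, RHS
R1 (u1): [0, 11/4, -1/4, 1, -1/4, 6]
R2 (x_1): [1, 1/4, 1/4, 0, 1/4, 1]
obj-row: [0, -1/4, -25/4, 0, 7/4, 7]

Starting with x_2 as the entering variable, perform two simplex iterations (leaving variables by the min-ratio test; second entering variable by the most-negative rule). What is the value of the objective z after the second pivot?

18

Ratio test on column x_2 — row 1: 6/(11/4) = 24/11; row 2: 1/(1/4) = 4. Minimum is 24/11 at row 1 (u1 leaves); pivot element 11/4.
Pivot on row 1; the obj-row RHS becomes 7 − (-1/4)·(24/11) = 83/11.
Next entering variable (most negative obj-row entry -69/11): x_3.
Ratio test on column x_3 — row 1: entry -1/11 ≤ 0; row 2: (5/11)/(3/11) = 5/3. Minimum is 5/3 at row 2 (x_1 leaves); pivot element 3/11.
After the second pivot the obj-row RHS is 83/11 − (-69/11)·(5/3) = 18.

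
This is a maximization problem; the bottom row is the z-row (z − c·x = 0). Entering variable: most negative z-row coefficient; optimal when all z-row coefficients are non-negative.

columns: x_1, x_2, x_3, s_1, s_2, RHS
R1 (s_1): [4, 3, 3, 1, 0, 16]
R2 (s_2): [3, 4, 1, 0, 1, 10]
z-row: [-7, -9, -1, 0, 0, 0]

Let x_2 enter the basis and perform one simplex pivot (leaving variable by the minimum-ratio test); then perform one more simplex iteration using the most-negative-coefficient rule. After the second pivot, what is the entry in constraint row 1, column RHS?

8/3

Ratio test on column x_2 — row 1: 16/3 = 16/3; row 2: 10/4 = 5/2. Minimum is 5/2 at row 2 (s_2 leaves); pivot element 4.
Divide row 2 by 4; eliminate column x_2 from the other rows.
Second iteration: most negative z-row entry is -1/4 in column x_1, so x_1 enters.
Ratio test on column x_1 — row 1: (17/2)/(7/4) = 34/7; row 2: (5/2)/(3/4) = 10/3. Minimum is 10/3 at row 2 (x_2 leaves); pivot element 3/4.
Divide row 2 by 3/4; eliminate column x_1 from the other rows.
After both pivots, the entry at constraint row 1, column RHS is 8/3.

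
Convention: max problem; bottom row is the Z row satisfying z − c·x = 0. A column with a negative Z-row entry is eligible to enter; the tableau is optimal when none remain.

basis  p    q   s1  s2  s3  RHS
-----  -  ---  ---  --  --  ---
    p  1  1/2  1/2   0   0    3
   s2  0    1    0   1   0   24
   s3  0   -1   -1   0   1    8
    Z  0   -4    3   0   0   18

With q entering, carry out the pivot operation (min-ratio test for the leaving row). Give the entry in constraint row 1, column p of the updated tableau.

2

Ratio test on column q — row 1: 3/(1/2) = 6; row 2: 24/1 = 24; row 3: entry -1 ≤ 0. Minimum is 6 at row 1 (p leaves); pivot element 1/2.
Divide row 1 by 1/2; eliminate column q from the other rows.
In the new row 1, the p entry is the old entry divided by the pivot: 1/(1/2) = 2.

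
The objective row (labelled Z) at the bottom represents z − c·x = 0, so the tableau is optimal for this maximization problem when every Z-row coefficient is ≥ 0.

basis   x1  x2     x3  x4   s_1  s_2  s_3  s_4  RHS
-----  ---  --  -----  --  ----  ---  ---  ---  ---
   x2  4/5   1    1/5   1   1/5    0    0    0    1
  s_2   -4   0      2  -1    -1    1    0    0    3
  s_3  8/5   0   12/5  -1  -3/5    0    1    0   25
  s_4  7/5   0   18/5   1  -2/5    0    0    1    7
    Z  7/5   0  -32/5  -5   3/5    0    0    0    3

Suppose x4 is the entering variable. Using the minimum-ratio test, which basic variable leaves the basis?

Column x4 entries and ratios — x2: 1/1 = 1; s_2: -1 ≤ 0, skip; s_3: -1 ≤ 0, skip; s_4: 7/1 = 7.
Smallest ratio is 1 in the row of x2, so x2 leaves.

x2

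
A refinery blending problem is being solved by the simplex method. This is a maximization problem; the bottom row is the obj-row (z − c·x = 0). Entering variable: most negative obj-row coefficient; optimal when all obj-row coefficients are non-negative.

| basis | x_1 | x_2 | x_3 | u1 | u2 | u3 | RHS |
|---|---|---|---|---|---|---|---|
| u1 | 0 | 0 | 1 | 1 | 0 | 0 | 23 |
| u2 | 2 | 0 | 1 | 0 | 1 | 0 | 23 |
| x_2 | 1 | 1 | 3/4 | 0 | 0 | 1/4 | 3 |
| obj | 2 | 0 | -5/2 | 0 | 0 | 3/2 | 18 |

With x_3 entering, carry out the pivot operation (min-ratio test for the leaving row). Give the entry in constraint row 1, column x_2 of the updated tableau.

Ratio test on column x_3 — row 1: 23/1 = 23; row 2: 23/1 = 23; row 3: 3/(3/4) = 4. Minimum is 4 at row 3 (x_2 leaves); pivot element 3/4.
Divide row 3 by 3/4; eliminate column x_3 from the other rows.
Row 1 update in column x_2: 0 − 1·(4/3) = -4/3.

-4/3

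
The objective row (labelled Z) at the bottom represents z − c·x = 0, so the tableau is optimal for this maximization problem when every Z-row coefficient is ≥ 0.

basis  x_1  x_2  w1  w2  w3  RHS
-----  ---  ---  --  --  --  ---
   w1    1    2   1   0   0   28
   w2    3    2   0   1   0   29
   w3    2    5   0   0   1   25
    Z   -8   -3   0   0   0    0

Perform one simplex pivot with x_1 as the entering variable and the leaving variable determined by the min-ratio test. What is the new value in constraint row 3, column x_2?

Ratio test on column x_1 — row 1: 28/1 = 28; row 2: 29/3 = 29/3; row 3: 25/2 = 25/2. Minimum is 29/3 at row 2 (w2 leaves); pivot element 3.
Divide row 2 by 3; eliminate column x_1 from the other rows.
Row 3 update in column x_2: 5 − 2·(2/3) = 11/3.

11/3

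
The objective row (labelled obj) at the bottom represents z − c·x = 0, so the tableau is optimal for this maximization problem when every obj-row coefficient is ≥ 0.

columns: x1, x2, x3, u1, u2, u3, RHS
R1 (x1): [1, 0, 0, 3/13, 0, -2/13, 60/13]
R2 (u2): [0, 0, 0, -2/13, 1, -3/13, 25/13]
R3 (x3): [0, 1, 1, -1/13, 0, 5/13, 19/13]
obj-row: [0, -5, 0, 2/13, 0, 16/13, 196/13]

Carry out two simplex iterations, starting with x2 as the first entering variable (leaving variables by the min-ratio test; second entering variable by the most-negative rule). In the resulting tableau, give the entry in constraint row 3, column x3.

Ratio test on column x2 — row 1: entry 0 ≤ 0; row 2: entry 0 ≤ 0; row 3: (19/13)/1 = 19/13. Minimum is 19/13 at row 3 (x3 leaves); pivot element 1.
Divide row 3 by 1; eliminate column x2 from the other rows.
Second iteration: most negative obj-row entry is -3/13 in column u1, so u1 enters.
Ratio test on column u1 — row 1: (60/13)/(3/13) = 20; row 2: entry -2/13 ≤ 0; row 3: entry -1/13 ≤ 0. Minimum is 20 at row 1 (x1 leaves); pivot element 3/13.
Divide row 1 by 3/13; eliminate column u1 from the other rows.
After both pivots, the entry at constraint row 3, column x3 is 1.

1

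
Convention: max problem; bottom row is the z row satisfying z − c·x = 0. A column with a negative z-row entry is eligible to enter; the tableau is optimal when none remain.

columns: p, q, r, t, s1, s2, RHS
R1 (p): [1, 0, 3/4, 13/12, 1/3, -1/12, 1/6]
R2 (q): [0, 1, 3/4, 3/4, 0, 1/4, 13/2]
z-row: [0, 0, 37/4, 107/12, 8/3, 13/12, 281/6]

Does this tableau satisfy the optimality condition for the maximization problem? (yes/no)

Every z-row coefficient is ≥ 0, so the tableau is optimal.

yes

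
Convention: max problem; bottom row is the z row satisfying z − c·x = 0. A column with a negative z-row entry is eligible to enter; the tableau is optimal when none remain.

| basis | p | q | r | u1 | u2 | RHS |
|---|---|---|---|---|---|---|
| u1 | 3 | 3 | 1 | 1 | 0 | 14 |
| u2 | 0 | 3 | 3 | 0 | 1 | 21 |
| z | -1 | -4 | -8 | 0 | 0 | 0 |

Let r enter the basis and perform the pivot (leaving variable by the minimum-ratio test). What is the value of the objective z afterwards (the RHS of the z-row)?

56

Ratio test on column r — row 1: 14/1 = 14; row 2: 21/3 = 7. Minimum is 7 at row 2 (u2 leaves); pivot element 3.
Pivot on row 2; the z-row RHS becomes 0 − (-8)·7 = 56.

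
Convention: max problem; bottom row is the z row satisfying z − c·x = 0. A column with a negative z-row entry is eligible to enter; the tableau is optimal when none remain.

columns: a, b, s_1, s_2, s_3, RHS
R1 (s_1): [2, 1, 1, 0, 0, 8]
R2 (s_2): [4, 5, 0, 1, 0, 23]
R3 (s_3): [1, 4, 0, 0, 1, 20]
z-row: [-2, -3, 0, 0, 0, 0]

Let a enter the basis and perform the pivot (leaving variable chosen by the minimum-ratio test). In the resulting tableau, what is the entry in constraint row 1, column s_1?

1/2

Ratio test on column a — row 1: 8/2 = 4; row 2: 23/4 = 23/4; row 3: 20/1 = 20. Minimum is 4 at row 1 (s_1 leaves); pivot element 2.
Divide row 1 by 2; eliminate column a from the other rows.
In the new row 1, the s_1 entry is the old entry divided by the pivot: 1/2 = 1/2.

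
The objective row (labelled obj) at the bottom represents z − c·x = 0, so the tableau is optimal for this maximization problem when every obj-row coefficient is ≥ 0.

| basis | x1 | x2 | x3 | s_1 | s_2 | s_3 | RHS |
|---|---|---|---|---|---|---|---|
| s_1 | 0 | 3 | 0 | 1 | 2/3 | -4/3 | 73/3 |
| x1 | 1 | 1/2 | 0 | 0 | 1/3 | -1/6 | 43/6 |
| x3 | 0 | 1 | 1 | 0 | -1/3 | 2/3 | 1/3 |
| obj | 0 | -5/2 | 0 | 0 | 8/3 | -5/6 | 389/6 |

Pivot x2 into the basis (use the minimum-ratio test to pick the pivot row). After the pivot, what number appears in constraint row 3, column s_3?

2/3

Ratio test on column x2 — row 1: (73/3)/3 = 73/9; row 2: (43/6)/(1/2) = 43/3; row 3: (1/3)/1 = 1/3. Minimum is 1/3 at row 3 (x3 leaves); pivot element 1.
Divide row 3 by 1; eliminate column x2 from the other rows.
In the new row 3, the s_3 entry is the old entry divided by the pivot: (2/3)/1 = 2/3.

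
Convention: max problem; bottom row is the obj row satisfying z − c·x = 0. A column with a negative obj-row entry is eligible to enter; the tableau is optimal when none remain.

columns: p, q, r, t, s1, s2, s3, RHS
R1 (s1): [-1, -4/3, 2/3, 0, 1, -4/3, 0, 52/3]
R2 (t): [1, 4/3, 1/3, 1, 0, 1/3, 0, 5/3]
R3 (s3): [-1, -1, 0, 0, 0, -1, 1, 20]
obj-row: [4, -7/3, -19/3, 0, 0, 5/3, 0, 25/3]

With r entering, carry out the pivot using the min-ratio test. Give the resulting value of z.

Ratio test on column r — row 1: (52/3)/(2/3) = 26; row 2: (5/3)/(1/3) = 5; row 3: entry 0 ≤ 0. Minimum is 5 at row 2 (t leaves); pivot element 1/3.
Pivot on row 2; the obj-row RHS becomes 25/3 − (-19/3)·5 = 40.

40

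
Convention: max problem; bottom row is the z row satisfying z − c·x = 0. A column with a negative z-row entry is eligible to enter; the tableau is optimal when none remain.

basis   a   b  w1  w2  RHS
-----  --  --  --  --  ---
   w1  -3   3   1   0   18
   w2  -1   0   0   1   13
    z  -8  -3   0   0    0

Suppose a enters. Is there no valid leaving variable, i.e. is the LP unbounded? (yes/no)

yes

Every constraint-row entry in column a is ≤ 0, so increasing a is unbounded.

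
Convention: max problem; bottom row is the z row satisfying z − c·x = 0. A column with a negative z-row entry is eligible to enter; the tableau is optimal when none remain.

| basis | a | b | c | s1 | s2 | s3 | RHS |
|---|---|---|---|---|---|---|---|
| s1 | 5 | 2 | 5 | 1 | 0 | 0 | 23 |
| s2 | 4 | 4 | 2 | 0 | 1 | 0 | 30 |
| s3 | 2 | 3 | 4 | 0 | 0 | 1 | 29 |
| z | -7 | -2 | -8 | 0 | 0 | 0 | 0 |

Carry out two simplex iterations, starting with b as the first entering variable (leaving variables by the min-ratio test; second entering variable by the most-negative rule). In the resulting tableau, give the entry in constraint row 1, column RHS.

2

Ratio test on column b — row 1: 23/2 = 23/2; row 2: 30/4 = 15/2; row 3: 29/3 = 29/3. Minimum is 15/2 at row 2 (s2 leaves); pivot element 4.
Divide row 2 by 4; eliminate column b from the other rows.
Second iteration: most negative z-row entry is -7 in column c, so c enters.
Ratio test on column c — row 1: 8/4 = 2; row 2: (15/2)/(1/2) = 15; row 3: (13/2)/(5/2) = 13/5. Minimum is 2 at row 1 (s1 leaves); pivot element 4.
Divide row 1 by 4; eliminate column c from the other rows.
After both pivots, the entry at constraint row 1, column RHS is 2.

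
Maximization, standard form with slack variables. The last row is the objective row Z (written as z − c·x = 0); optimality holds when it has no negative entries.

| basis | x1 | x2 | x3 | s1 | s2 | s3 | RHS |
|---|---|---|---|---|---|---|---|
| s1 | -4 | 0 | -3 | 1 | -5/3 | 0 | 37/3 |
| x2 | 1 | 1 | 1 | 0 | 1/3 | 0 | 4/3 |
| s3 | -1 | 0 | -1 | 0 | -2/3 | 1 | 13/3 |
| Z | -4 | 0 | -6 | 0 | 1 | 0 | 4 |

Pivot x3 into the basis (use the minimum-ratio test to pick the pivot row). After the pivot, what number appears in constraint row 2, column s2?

Ratio test on column x3 — row 1: entry -3 ≤ 0; row 2: (4/3)/1 = 4/3; row 3: entry -1 ≤ 0. Minimum is 4/3 at row 2 (x2 leaves); pivot element 1.
Divide row 2 by 1; eliminate column x3 from the other rows.
In the new row 2, the s2 entry is the old entry divided by the pivot: (1/3)/1 = 1/3.

1/3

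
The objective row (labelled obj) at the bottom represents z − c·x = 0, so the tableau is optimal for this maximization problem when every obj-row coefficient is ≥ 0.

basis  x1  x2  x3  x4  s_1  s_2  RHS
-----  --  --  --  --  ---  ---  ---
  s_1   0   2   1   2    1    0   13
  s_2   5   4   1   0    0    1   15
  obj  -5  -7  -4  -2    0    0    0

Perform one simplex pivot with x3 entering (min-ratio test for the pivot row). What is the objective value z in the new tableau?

52

Ratio test on column x3 — row 1: 13/1 = 13; row 2: 15/1 = 15. Minimum is 13 at row 1 (s_1 leaves); pivot element 1.
Pivot on row 1; the obj-row RHS becomes 0 − (-4)·13 = 52.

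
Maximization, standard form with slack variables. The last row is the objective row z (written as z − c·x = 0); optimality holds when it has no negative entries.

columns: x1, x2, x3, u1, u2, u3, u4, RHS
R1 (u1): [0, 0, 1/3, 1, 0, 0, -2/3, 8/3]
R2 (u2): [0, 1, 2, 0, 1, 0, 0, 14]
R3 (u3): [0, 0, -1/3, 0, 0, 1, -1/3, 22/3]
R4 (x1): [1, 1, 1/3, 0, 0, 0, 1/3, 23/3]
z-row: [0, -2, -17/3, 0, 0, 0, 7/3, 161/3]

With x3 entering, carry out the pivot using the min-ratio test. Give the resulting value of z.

Ratio test on column x3 — row 1: (8/3)/(1/3) = 8; row 2: 14/2 = 7; row 3: entry -1/3 ≤ 0; row 4: (23/3)/(1/3) = 23. Minimum is 7 at row 2 (u2 leaves); pivot element 2.
Pivot on row 2; the z-row RHS becomes 161/3 − (-17/3)·7 = 280/3.

280/3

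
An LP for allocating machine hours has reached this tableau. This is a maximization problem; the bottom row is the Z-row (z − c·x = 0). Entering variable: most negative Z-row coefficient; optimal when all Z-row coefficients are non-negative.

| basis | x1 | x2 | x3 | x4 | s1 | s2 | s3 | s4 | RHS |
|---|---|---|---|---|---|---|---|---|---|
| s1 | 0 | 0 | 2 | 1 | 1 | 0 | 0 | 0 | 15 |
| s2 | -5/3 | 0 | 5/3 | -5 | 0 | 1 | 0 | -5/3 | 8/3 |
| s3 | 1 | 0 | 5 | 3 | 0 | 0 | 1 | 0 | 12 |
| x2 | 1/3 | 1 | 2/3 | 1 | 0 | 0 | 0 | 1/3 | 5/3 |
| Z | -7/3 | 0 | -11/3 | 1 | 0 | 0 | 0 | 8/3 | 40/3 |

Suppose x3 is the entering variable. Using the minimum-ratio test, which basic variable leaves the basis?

s2

Column x3 entries and ratios — s1: 15/2 = 15/2; s2: (8/3)/(5/3) = 8/5; s3: 12/5 = 12/5; x2: (5/3)/(2/3) = 5/2.
Smallest ratio is 8/5 in the row of s2, so s2 leaves.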